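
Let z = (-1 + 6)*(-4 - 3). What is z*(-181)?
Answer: 6335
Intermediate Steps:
z = -35 (z = 5*(-7) = -35)
z*(-181) = -35*(-181) = 6335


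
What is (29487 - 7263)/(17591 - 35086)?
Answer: -22224/17495 ≈ -1.2703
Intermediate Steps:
(29487 - 7263)/(17591 - 35086) = 22224/(-17495) = 22224*(-1/17495) = -22224/17495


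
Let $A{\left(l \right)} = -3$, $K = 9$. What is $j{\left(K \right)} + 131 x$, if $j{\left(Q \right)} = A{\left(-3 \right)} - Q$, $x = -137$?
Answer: $-17959$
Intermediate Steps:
$j{\left(Q \right)} = -3 - Q$
$j{\left(K \right)} + 131 x = \left(-3 - 9\right) + 131 \left(-137\right) = \left(-3 - 9\right) - 17947 = -12 - 17947 = -17959$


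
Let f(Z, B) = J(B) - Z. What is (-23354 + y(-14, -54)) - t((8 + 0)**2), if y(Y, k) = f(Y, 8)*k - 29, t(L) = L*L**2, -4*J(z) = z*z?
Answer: -285419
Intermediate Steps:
J(z) = -z**2/4 (J(z) = -z*z/4 = -z**2/4)
f(Z, B) = -Z - B**2/4 (f(Z, B) = -B**2/4 - Z = -Z - B**2/4)
t(L) = L**3
y(Y, k) = -29 + k*(-16 - Y) (y(Y, k) = (-Y - 1/4*8**2)*k - 29 = (-Y - 1/4*64)*k - 29 = (-Y - 16)*k - 29 = (-16 - Y)*k - 29 = k*(-16 - Y) - 29 = -29 + k*(-16 - Y))
(-23354 + y(-14, -54)) - t((8 + 0)**2) = (-23354 + (-29 - 1*(-54)*(16 - 14))) - ((8 + 0)**2)**3 = (-23354 + (-29 - 1*(-54)*2)) - (8**2)**3 = (-23354 + (-29 + 108)) - 1*64**3 = (-23354 + 79) - 1*262144 = -23275 - 262144 = -285419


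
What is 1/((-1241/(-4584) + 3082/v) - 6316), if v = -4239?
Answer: -6477192/40912900435 ≈ -0.00015832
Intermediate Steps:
1/((-1241/(-4584) + 3082/v) - 6316) = 1/((-1241/(-4584) + 3082/(-4239)) - 6316) = 1/((-1241*(-1/4584) + 3082*(-1/4239)) - 6316) = 1/((1241/4584 - 3082/4239) - 6316) = 1/(-2955763/6477192 - 6316) = 1/(-40912900435/6477192) = -6477192/40912900435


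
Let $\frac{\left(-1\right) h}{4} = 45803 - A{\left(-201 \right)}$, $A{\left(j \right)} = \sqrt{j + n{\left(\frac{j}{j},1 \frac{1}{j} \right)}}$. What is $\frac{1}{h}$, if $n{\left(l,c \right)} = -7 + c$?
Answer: $- \frac{9206403}{1686723673672} - \frac{i \sqrt{8403609}}{1686723673672} \approx -5.4582 \cdot 10^{-6} - 1.7187 \cdot 10^{-9} i$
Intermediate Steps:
$A{\left(j \right)} = \sqrt{-7 + j + \frac{1}{j}}$ ($A{\left(j \right)} = \sqrt{j - \left(7 - \frac{1}{j}\right)} = \sqrt{-7 + j + \frac{1}{j}}$)
$h = -183212 + \frac{4 i \sqrt{8403609}}{201}$ ($h = - 4 \left(45803 - \sqrt{-7 - 201 + \frac{1}{-201}}\right) = - 4 \left(45803 - \sqrt{-7 - 201 - \frac{1}{201}}\right) = - 4 \left(45803 - \sqrt{- \frac{41809}{201}}\right) = - 4 \left(45803 - \frac{i \sqrt{8403609}}{201}\right) = -183212 + \frac{4 i \sqrt{8403609}}{201} \approx -1.8321 \cdot 10^{5} + 57.69 i$)
$\frac{1}{h} = \frac{1}{-183212 + \frac{4 i \sqrt{8403609}}{201}}$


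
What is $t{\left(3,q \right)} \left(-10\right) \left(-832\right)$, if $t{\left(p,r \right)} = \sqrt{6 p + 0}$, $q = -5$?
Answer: $24960 \sqrt{2} \approx 35299.0$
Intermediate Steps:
$t{\left(p,r \right)} = \sqrt{6} \sqrt{p}$ ($t{\left(p,r \right)} = \sqrt{6 p} = \sqrt{6} \sqrt{p}$)
$t{\left(3,q \right)} \left(-10\right) \left(-832\right) = \sqrt{6} \sqrt{3} \left(-10\right) \left(-832\right) = 3 \sqrt{2} \left(-10\right) \left(-832\right) = - 30 \sqrt{2} \left(-832\right) = 24960 \sqrt{2}$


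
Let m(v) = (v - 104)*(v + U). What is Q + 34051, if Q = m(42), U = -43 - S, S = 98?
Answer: 40189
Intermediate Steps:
U = -141 (U = -43 - 1*98 = -43 - 98 = -141)
m(v) = (-141 + v)*(-104 + v) (m(v) = (v - 104)*(v - 141) = (-104 + v)*(-141 + v) = (-141 + v)*(-104 + v))
Q = 6138 (Q = 14664 + 42² - 245*42 = 14664 + 1764 - 10290 = 6138)
Q + 34051 = 6138 + 34051 = 40189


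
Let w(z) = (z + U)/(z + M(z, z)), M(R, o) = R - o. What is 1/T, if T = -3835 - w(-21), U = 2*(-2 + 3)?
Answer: -21/80554 ≈ -0.00026069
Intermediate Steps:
U = 2 (U = 2*1 = 2)
w(z) = (2 + z)/z (w(z) = (z + 2)/(z + (z - z)) = (2 + z)/(z + 0) = (2 + z)/z)
T = -80554/21 (T = -3835 - (2 - 21)/(-21) = -3835 - (-1)*(-19)/21 = -3835 - 1*19/21 = -3835 - 19/21 = -80554/21 ≈ -3835.9)
1/T = 1/(-80554/21) = -21/80554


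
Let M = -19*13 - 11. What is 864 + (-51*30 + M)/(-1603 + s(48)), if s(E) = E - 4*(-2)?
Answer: 1338396/1547 ≈ 865.16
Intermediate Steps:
M = -258 (M = -247 - 11 = -258)
s(E) = 8 + E (s(E) = E + 8 = 8 + E)
864 + (-51*30 + M)/(-1603 + s(48)) = 864 + (-51*30 - 258)/(-1603 + (8 + 48)) = 864 + (-1530 - 258)/(-1603 + 56) = 864 - 1788/(-1547) = 864 - 1788*(-1/1547) = 864 + 1788/1547 = 1338396/1547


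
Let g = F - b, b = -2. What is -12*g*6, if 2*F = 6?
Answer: -360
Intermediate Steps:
F = 3 (F = (½)*6 = 3)
g = 5 (g = 3 - 1*(-2) = 3 + 2 = 5)
-12*g*6 = -12*5*6 = -60*6 = -360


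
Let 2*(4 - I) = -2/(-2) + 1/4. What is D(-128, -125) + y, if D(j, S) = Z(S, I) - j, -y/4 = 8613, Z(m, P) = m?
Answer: -34449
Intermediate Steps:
I = 27/8 (I = 4 - (-2/(-2) + 1/4)/2 = 4 - (-2*(-1/2) + 1*(1/4))/2 = 4 - (1 + 1/4)/2 = 4 - 1/2*5/4 = 4 - 5/8 = 27/8 ≈ 3.3750)
y = -34452 (y = -4*8613 = -34452)
D(j, S) = S - j
D(-128, -125) + y = (-125 - 1*(-128)) - 34452 = (-125 + 128) - 34452 = 3 - 34452 = -34449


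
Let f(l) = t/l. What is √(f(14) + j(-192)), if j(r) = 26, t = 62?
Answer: √1491/7 ≈ 5.5162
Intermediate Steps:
f(l) = 62/l
√(f(14) + j(-192)) = √(62/14 + 26) = √(62*(1/14) + 26) = √(31/7 + 26) = √(213/7) = √1491/7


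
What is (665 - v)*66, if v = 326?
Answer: 22374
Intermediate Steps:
(665 - v)*66 = (665 - 1*326)*66 = (665 - 326)*66 = 339*66 = 22374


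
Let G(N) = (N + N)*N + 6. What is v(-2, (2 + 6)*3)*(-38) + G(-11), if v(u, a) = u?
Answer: 324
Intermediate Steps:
G(N) = 6 + 2*N² (G(N) = (2*N)*N + 6 = 2*N² + 6 = 6 + 2*N²)
v(-2, (2 + 6)*3)*(-38) + G(-11) = -2*(-38) + (6 + 2*(-11)²) = 76 + (6 + 2*121) = 76 + (6 + 242) = 76 + 248 = 324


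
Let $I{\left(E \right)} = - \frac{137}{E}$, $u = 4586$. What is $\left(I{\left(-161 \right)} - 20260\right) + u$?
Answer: $- \frac{2523377}{161} \approx -15673.0$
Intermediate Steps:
$\left(I{\left(-161 \right)} - 20260\right) + u = \left(- \frac{137}{-161} - 20260\right) + 4586 = \left(\left(-137\right) \left(- \frac{1}{161}\right) - 20260\right) + 4586 = \left(\frac{137}{161} - 20260\right) + 4586 = - \frac{3261723}{161} + 4586 = - \frac{2523377}{161}$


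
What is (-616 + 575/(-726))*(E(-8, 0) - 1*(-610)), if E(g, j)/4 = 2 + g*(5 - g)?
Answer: -45226891/363 ≈ -1.2459e+5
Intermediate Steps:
E(g, j) = 8 + 4*g*(5 - g) (E(g, j) = 4*(2 + g*(5 - g)) = 8 + 4*g*(5 - g))
(-616 + 575/(-726))*(E(-8, 0) - 1*(-610)) = (-616 + 575/(-726))*((8 - 4*(-8)**2 + 20*(-8)) - 1*(-610)) = (-616 + 575*(-1/726))*((8 - 4*64 - 160) + 610) = (-616 - 575/726)*((8 - 256 - 160) + 610) = -447791*(-408 + 610)/726 = -447791/726*202 = -45226891/363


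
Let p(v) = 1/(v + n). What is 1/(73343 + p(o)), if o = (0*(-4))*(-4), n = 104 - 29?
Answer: 75/5500726 ≈ 1.3635e-5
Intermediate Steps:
n = 75
o = 0 (o = 0*(-4) = 0)
p(v) = 1/(75 + v) (p(v) = 1/(v + 75) = 1/(75 + v))
1/(73343 + p(o)) = 1/(73343 + 1/(75 + 0)) = 1/(73343 + 1/75) = 1/(5500726/75) = 75/5500726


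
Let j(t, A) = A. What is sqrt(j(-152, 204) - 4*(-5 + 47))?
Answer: 6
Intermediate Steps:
sqrt(j(-152, 204) - 4*(-5 + 47)) = sqrt(204 - 4*(-5 + 47)) = sqrt(204 - 4*42) = sqrt(204 - 168) = sqrt(36) = 6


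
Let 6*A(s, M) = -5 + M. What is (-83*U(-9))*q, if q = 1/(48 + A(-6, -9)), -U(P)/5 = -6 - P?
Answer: 3735/137 ≈ 27.263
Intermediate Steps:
A(s, M) = -⅚ + M/6 (A(s, M) = (-5 + M)/6 = -⅚ + M/6)
U(P) = 30 + 5*P (U(P) = -5*(-6 - P) = 30 + 5*P)
q = 3/137 (q = 1/(48 + (-⅚ + (⅙)*(-9))) = 1/(48 + (-⅚ - 3/2)) = 1/(48 - 7/3) = 1/(137/3) = 3/137 ≈ 0.021898)
(-83*U(-9))*q = -83*(30 + 5*(-9))*(3/137) = -83*(30 - 45)*(3/137) = -83*(-15)*(3/137) = 1245*(3/137) = 3735/137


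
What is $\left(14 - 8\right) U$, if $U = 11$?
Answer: $66$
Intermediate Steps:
$\left(14 - 8\right) U = \left(14 - 8\right) 11 = 6 \cdot 11 = 66$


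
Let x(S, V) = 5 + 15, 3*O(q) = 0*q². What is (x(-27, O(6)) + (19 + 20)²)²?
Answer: 2374681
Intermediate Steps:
O(q) = 0 (O(q) = (0*q²)/3 = (⅓)*0 = 0)
x(S, V) = 20
(x(-27, O(6)) + (19 + 20)²)² = (20 + (19 + 20)²)² = (20 + 39²)² = (20 + 1521)² = 1541² = 2374681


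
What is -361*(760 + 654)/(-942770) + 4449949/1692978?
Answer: 361390415053/114006347790 ≈ 3.1699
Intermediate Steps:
-361*(760 + 654)/(-942770) + 4449949/1692978 = -361*1414*(-1/942770) + 4449949*(1/1692978) = -510454*(-1/942770) + 635707/241854 = 255227/471385 + 635707/241854 = 361390415053/114006347790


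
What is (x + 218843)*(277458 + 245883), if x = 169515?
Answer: 203243664078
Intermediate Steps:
(x + 218843)*(277458 + 245883) = (169515 + 218843)*(277458 + 245883) = 388358*523341 = 203243664078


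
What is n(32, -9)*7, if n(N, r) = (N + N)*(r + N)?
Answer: 10304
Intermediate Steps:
n(N, r) = 2*N*(N + r) (n(N, r) = (2*N)*(N + r) = 2*N*(N + r))
n(32, -9)*7 = (2*32*(32 - 9))*7 = (2*32*23)*7 = 1472*7 = 10304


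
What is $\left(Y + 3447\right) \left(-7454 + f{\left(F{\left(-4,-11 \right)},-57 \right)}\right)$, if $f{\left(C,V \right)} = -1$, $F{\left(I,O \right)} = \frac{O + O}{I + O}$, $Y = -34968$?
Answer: $234989055$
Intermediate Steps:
$F{\left(I,O \right)} = \frac{2 O}{I + O}$
$\left(Y + 3447\right) \left(-7454 + f{\left(F{\left(-4,-11 \right)},-57 \right)}\right) = \left(-34968 + 3447\right) \left(-7454 - 1\right) = \left(-31521\right) \left(-7455\right) = 234989055$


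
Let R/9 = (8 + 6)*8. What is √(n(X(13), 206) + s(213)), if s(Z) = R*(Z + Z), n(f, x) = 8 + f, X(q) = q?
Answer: 143*√21 ≈ 655.31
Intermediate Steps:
R = 1008 (R = 9*((8 + 6)*8) = 9*(14*8) = 9*112 = 1008)
s(Z) = 2016*Z (s(Z) = 1008*(Z + Z) = 1008*(2*Z) = 2016*Z)
√(n(X(13), 206) + s(213)) = √((8 + 13) + 2016*213) = √(21 + 429408) = √429429 = 143*√21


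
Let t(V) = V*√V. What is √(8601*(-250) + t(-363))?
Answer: √(-2150250 - 3993*I*√3) ≈ 2.358 - 1466.4*I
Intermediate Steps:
t(V) = V^(3/2)
√(8601*(-250) + t(-363)) = √(8601*(-250) + (-363)^(3/2)) = √(-2150250 - 3993*I*√3)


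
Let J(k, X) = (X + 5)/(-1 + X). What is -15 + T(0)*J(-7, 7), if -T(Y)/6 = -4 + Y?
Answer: 33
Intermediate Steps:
J(k, X) = (5 + X)/(-1 + X)
T(Y) = 24 - 6*Y (T(Y) = -6*(-4 + Y) = 24 - 6*Y)
-15 + T(0)*J(-7, 7) = -15 + (24 - 6*0)*((5 + 7)/(-1 + 7)) = -15 + (24 + 0)*(12/6) = -15 + 24*((⅙)*12) = -15 + 24*2 = -15 + 48 = 33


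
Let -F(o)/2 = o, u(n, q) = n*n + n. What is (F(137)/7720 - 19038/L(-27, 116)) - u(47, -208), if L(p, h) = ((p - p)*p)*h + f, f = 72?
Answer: -7296709/2895 ≈ -2520.5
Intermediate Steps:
u(n, q) = n + n² (u(n, q) = n² + n = n + n²)
L(p, h) = 72 (L(p, h) = ((p - p)*p)*h + 72 = (0*p)*h + 72 = 0*h + 72 = 0 + 72 = 72)
F(o) = -2*o
(F(137)/7720 - 19038/L(-27, 116)) - u(47, -208) = (-2*137/7720 - 19038/72) - 47*(1 + 47) = (-274*1/7720 - 19038*1/72) - 47*48 = (-137/3860 - 3173/12) - 1*2256 = -765589/2895 - 2256 = -7296709/2895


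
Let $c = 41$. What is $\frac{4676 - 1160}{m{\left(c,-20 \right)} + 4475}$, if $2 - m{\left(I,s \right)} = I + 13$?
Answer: $\frac{3516}{4423} \approx 0.79494$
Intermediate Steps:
$m{\left(I,s \right)} = -11 - I$ ($m{\left(I,s \right)} = 2 - \left(I + 13\right) = 2 - \left(13 + I\right) = -11 - I$)
$\frac{4676 - 1160}{m{\left(c,-20 \right)} + 4475} = \frac{4676 - 1160}{\left(-11 - 41\right) + 4475} = \frac{3516}{\left(-11 - 41\right) + 4475} = \frac{3516}{-52 + 4475} = \frac{3516}{4423}$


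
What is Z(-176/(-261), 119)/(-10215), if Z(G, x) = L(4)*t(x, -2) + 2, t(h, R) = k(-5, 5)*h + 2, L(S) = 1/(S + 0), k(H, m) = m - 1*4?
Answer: -43/13620 ≈ -0.0031571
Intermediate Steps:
k(H, m) = -4 + m (k(H, m) = m - 4 = -4 + m)
L(S) = 1/S
t(h, R) = 2 + h (t(h, R) = (-4 + 5)*h + 2 = 1*h + 2 = h + 2 = 2 + h)
Z(G, x) = 5/2 + x/4 (Z(G, x) = (2 + x)/4 + 2 = (½ + x/4) + 2 = 5/2 + x/4)
Z(-176/(-261), 119)/(-10215) = (5/2 + (¼)*119)/(-10215) = (5/2 + 119/4)*(-1/10215) = (129/4)*(-1/10215) = -43/13620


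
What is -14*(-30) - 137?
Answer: 283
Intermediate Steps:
-14*(-30) - 137 = 420 - 137 = 283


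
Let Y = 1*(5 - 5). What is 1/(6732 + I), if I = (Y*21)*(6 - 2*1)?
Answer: 1/6732 ≈ 0.00014854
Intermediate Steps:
Y = 0 (Y = 1*0 = 0)
I = 0 (I = (0*21)*(6 - 2*1) = 0*(6 - 2) = 0*4 = 0)
1/(6732 + I) = 1/(6732 + 0) = 1/6732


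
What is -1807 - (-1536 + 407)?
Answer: -678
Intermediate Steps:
-1807 - (-1536 + 407) = -1807 - 1*(-1129) = -1807 + 1129 = -678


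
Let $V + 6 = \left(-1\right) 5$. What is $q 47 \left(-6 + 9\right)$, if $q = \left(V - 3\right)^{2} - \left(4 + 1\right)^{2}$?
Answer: $24111$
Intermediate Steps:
$V = -11$ ($V = -6 - 5 = -11$)
$q = 171$ ($q = \left(-11 - 3\right)^{2} - \left(4 + 1\right)^{2} = \left(-14\right)^{2} - 5^{2} = 196 - 25 = 171$)
$q 47 \left(-6 + 9\right) = 171 \cdot 47 \left(-6 + 9\right) = 171 \cdot 47 \cdot 3 = 171 \cdot 141 = 24111$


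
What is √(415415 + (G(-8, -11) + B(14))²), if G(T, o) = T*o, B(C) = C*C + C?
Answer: √504219 ≈ 710.08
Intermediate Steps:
B(C) = C + C² (B(C) = C² + C = C + C²)
√(415415 + (G(-8, -11) + B(14))²) = √(415415 + (-8*(-11) + 14*(1 + 14))²) = √(415415 + (88 + 14*15)²) = √(415415 + (88 + 210)²) = √(415415 + 298²) = √(415415 + 88804) = √504219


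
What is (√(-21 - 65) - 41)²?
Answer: (41 - I*√86)² ≈ 1595.0 - 760.44*I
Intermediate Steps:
(√(-21 - 65) - 41)² = (√(-86) - 41)² = (I*√86 - 41)² = (-41 + I*√86)²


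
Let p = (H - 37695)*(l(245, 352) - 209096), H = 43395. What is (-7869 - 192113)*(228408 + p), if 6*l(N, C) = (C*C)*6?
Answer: 97064461812144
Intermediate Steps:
l(N, C) = C² (l(N, C) = ((C*C)*6)/6 = (C²*6)/6 = (6*C²)/6 = C²)
p = -485594400 (p = (43395 - 37695)*(352² - 209096) = 5700*(123904 - 209096) = 5700*(-85192) = -485594400)
(-7869 - 192113)*(228408 + p) = (-7869 - 192113)*(228408 - 485594400) = -199982*(-485365992) = 97064461812144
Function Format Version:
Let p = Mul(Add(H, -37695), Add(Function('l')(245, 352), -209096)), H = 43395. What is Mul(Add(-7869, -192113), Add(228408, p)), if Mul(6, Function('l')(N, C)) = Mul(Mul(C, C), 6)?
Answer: 97064461812144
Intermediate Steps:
Function('l')(N, C) = Pow(C, 2) (Function('l')(N, C) = Mul(Rational(1, 6), Mul(Mul(C, C), 6)) = Mul(Rational(1, 6), Mul(Pow(C, 2), 6)) = Mul(Rational(1, 6), Mul(6, Pow(C, 2))) = Pow(C, 2))
p = -485594400 (p = Mul(Add(43395, -37695), Add(Pow(352, 2), -209096)) = Mul(5700, Add(123904, -209096)) = Mul(5700, -85192) = -485594400)
Mul(Add(-7869, -192113), Add(228408, p)) = Mul(Add(-7869, -192113), Add(228408, -485594400)) = Mul(-199982, -485365992) = 97064461812144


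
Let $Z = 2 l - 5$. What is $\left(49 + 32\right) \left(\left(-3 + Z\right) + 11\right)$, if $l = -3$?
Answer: $-243$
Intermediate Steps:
$Z = -11$ ($Z = 2 \left(-3\right) - 5 = -6 - 5 = -11$)
$\left(49 + 32\right) \left(\left(-3 + Z\right) + 11\right) = \left(49 + 32\right) \left(\left(-3 - 11\right) + 11\right) = 81 \left(-14 + 11\right) = 81 \left(-3\right) = -243$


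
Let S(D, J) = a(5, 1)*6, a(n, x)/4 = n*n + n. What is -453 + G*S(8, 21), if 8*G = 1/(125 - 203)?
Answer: -5904/13 ≈ -454.15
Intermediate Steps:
a(n, x) = 4*n + 4*n**2 (a(n, x) = 4*(n*n + n) = 4*(n**2 + n) = 4*(n + n**2) = 4*n + 4*n**2)
S(D, J) = 720 (S(D, J) = (4*5*(1 + 5))*6 = (4*5*6)*6 = 120*6 = 720)
G = -1/624 (G = 1/(8*(125 - 203)) = (1/8)/(-78) = (1/8)*(-1/78) = -1/624 ≈ -0.0016026)
-453 + G*S(8, 21) = -453 - 1/624*720 = -453 - 15/13 = -5904/13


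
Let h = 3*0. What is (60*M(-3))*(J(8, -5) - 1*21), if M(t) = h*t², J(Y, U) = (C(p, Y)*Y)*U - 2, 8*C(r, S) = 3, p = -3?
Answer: 0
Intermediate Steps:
C(r, S) = 3/8 (C(r, S) = (⅛)*3 = 3/8)
J(Y, U) = -2 + 3*U*Y/8 (J(Y, U) = (3*Y/8)*U - 2 = 3*U*Y/8 - 2 = -2 + 3*U*Y/8)
h = 0
M(t) = 0 (M(t) = 0*t² = 0)
(60*M(-3))*(J(8, -5) - 1*21) = (60*0)*((-2 + (3/8)*(-5)*8) - 1*21) = 0*((-2 - 15) - 21) = 0*(-17 - 21) = 0*(-38) = 0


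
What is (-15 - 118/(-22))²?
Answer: 11236/121 ≈ 92.859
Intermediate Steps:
(-15 - 118/(-22))² = (-15 - 118*(-1/22))² = (-15 + 59/11)² = (-106/11)² = 11236/121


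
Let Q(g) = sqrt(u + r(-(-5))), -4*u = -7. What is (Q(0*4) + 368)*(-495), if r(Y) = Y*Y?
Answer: -182160 - 495*sqrt(107)/2 ≈ -1.8472e+5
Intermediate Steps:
r(Y) = Y**2
u = 7/4 (u = -1/4*(-7) = 7/4 ≈ 1.7500)
Q(g) = sqrt(107)/2 (Q(g) = sqrt(7/4 + (-(-5))**2) = sqrt(7/4 + (-1*(-5))**2) = sqrt(7/4 + 5**2) = sqrt(7/4 + 25) = sqrt(107/4) = sqrt(107)/2)
(Q(0*4) + 368)*(-495) = (sqrt(107)/2 + 368)*(-495) = (368 + sqrt(107)/2)*(-495) = -182160 - 495*sqrt(107)/2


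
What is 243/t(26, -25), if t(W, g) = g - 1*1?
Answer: -243/26 ≈ -9.3462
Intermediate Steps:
t(W, g) = -1 + g (t(W, g) = g - 1 = -1 + g)
243/t(26, -25) = 243/(-1 - 25) = 243/(-26) = 243*(-1/26) = -243/26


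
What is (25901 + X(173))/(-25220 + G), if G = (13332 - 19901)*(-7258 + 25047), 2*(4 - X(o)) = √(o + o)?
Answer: -8635/38960387 + √346/233762322 ≈ -0.00022156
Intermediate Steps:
X(o) = 4 - √2*√o/2 (X(o) = 4 - √(o + o)/2 = 4 - √2*√o/2)
G = -116855941 (G = -6569*17789 = -116855941)
(25901 + X(173))/(-25220 + G) = (25901 + (4 - √2*√173/2))/(-25220 - 116855941) = (25901 + (4 - √346/2))/(-116881161) = (25905 - √346/2)*(-1/116881161) = -8635/38960387 + √346/233762322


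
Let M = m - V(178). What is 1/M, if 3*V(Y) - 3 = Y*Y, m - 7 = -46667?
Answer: -3/171667 ≈ -1.7476e-5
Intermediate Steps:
m = -46660 (m = 7 - 46667 = -46660)
V(Y) = 1 + Y²/3 (V(Y) = 1 + (Y*Y)/3 = 1 + Y²/3)
M = -171667/3 (M = -46660 - (1 + (⅓)*178²) = -46660 - (1 + (⅓)*31684) = -46660 - (1 + 31684/3) = -46660 - 1*31687/3 = -46660 - 31687/3 = -171667/3 ≈ -57222.)
1/M = 1/(-171667/3) = -3/171667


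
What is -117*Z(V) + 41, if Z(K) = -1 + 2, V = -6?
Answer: -76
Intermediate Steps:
Z(K) = 1
-117*Z(V) + 41 = -117*1 + 41 = -117 + 41 = -76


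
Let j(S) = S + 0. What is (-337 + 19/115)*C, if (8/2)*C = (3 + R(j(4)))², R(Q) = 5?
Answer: -619776/115 ≈ -5389.4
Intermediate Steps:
j(S) = S
C = 16 (C = (3 + 5)²/4 = (¼)*8² = (¼)*64 = 16)
(-337 + 19/115)*C = (-337 + 19/115)*16 = -38736/115*16 = -619776/115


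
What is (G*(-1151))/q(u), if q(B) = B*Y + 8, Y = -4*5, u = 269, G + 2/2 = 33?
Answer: 9208/1343 ≈ 6.8563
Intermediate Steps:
G = 32 (G = -1 + 33 = 32)
Y = -20
q(B) = 8 - 20*B (q(B) = B*(-20) + 8 = -20*B + 8 = 8 - 20*B)
(G*(-1151))/q(u) = (32*(-1151))/(8 - 20*269) = -36832/(8 - 5380) = -36832/(-5372) = -36832*(-1/5372) = 9208/1343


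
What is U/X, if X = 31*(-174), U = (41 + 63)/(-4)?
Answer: 13/2697 ≈ 0.0048202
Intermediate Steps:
U = -26 (U = -1/4*104 = -26)
X = -5394
U/X = -26/(-5394) = -26*(-1/5394) = 13/2697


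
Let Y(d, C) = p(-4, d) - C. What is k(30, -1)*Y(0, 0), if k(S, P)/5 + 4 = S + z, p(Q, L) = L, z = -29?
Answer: 0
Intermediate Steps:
Y(d, C) = d - C
k(S, P) = -165 + 5*S (k(S, P) = -20 + 5*(S - 29) = -20 + 5*(-29 + S) = -20 + (-145 + 5*S) = -165 + 5*S)
k(30, -1)*Y(0, 0) = (-165 + 5*30)*(0 - 1*0) = (-165 + 150)*(0 + 0) = -15*0 = 0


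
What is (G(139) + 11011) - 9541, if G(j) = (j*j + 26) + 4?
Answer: 20821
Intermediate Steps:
G(j) = 30 + j² (G(j) = (j² + 26) + 4 = (26 + j²) + 4 = 30 + j²)
(G(139) + 11011) - 9541 = ((30 + 139²) + 11011) - 9541 = ((30 + 19321) + 11011) - 9541 = (19351 + 11011) - 9541 = 30362 - 9541 = 20821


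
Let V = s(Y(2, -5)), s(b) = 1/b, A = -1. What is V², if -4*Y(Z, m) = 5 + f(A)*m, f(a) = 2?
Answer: 16/25 ≈ 0.64000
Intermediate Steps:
Y(Z, m) = -5/4 - m/2 (Y(Z, m) = -(5 + 2*m)/4 = -5/4 - m/2)
V = ⅘ (V = 1/(-5/4 - ½*(-5)) = 1/(-5/4 + 5/2) = 1/(5/4) = ⅘ ≈ 0.80000)
V² = (⅘)² = 16/25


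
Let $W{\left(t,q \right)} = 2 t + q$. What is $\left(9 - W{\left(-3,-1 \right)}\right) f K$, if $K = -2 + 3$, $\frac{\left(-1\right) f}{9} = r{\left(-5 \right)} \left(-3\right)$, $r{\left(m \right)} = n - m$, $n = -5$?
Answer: $0$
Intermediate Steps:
$W{\left(t,q \right)} = q + 2 t$
$r{\left(m \right)} = -5 - m$
$f = 0$ ($f = - 9 \left(-5 - -5\right) \left(-3\right) = - 9 \left(-5 + 5\right) \left(-3\right) = - 9 \cdot 0 \left(-3\right) = \left(-9\right) 0 = 0$)
$K = 1$
$\left(9 - W{\left(-3,-1 \right)}\right) f K = \left(9 - \left(-1 + 2 \left(-3\right)\right)\right) 0 \cdot 1 = \left(9 - \left(-1 - 6\right)\right) 0 \cdot 1 = \left(9 - -7\right) 0 \cdot 1 = \left(9 + 7\right) 0 \cdot 1 = 16 \cdot 0 \cdot 1 = 0 \cdot 1 = 0$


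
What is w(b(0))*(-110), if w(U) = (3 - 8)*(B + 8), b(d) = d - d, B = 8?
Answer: 8800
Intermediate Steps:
b(d) = 0
w(U) = -80 (w(U) = (3 - 8)*(8 + 8) = -5*16 = -80)
w(b(0))*(-110) = -80*(-110) = 8800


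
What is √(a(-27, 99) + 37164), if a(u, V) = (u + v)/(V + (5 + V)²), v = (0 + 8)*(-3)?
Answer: √4427615273235/10915 ≈ 192.78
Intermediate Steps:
v = -24 (v = 8*(-3) = -24)
a(u, V) = (-24 + u)/(V + (5 + V)²) (a(u, V) = (u - 24)/(V + (5 + V)²) = (-24 + u)/(V + (5 + V)²))
√(a(-27, 99) + 37164) = √((-24 - 27)/(99 + (5 + 99)²) + 37164) = √(-51/(99 + 104²) + 37164) = √(-51/(99 + 10816) + 37164) = √(-51/10915 + 37164) = √(405645009/10915) = √4427615273235/10915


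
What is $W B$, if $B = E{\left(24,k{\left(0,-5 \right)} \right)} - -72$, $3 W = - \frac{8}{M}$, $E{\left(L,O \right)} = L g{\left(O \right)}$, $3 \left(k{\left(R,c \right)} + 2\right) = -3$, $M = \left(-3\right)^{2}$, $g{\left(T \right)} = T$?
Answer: $0$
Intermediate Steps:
$M = 9$
$k{\left(R,c \right)} = -3$ ($k{\left(R,c \right)} = -2 + \frac{1}{3} \left(-3\right) = -2 - 1 = -3$)
$E{\left(L,O \right)} = L O$
$W = - \frac{8}{27}$ ($W = \frac{\left(-8\right) \frac{1}{9}}{3} = \frac{1}{3} \left(- \frac{8}{9}\right) = - \frac{8}{27} \approx -0.2963$)
$B = 0$ ($B = 24 \left(-3\right) - -72 = -72 + 72 = 0$)
$W B = \left(- \frac{8}{27}\right) 0 = 0$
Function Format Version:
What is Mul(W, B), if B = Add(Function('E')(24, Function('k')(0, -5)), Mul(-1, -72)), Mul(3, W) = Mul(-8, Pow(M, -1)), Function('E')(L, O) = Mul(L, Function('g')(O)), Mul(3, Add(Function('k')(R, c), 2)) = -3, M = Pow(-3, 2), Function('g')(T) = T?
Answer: 0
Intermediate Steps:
M = 9
Function('k')(R, c) = -3 (Function('k')(R, c) = Add(-2, Mul(Rational(1, 3), -3)) = Add(-2, -1) = -3)
Function('E')(L, O) = Mul(L, O)
W = Rational(-8, 27) (W = Mul(Rational(1, 3), Mul(-8, Pow(9, -1))) = Mul(Rational(1, 3), Mul(-8, Rational(1, 9))) = Mul(Rational(1, 3), Rational(-8, 9)) = Rational(-8, 27) ≈ -0.29630)
B = 0 (B = Add(Mul(24, -3), Mul(-1, -72)) = Add(-72, 72) = 0)
Mul(W, B) = Mul(Rational(-8, 27), 0) = 0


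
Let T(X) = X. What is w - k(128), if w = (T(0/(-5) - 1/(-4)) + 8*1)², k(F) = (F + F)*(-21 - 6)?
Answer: 111681/16 ≈ 6980.1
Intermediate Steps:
k(F) = -54*F (k(F) = (2*F)*(-27) = -54*F)
w = 1089/16 (w = ((0/(-5) - 1/(-4)) + 8*1)² = ((0*(-⅕) - 1*(-¼)) + 8)² = ((0 + ¼) + 8)² = (¼ + 8)² = (33/4)² = 1089/16 ≈ 68.063)
w - k(128) = 1089/16 - (-54)*128 = 1089/16 - 1*(-6912) = 1089/16 + 6912 = 111681/16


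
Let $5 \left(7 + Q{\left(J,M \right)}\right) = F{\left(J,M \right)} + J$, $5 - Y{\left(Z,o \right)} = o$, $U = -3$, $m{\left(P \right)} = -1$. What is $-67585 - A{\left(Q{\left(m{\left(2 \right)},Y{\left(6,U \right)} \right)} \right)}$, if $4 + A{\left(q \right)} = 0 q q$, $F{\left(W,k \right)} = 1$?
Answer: $-67581$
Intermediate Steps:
$Y{\left(Z,o \right)} = 5 - o$
$Q{\left(J,M \right)} = - \frac{34}{5} + \frac{J}{5}$ ($Q{\left(J,M \right)} = -7 + \frac{1 + J}{5} = -7 + \left(\frac{1}{5} + \frac{J}{5}\right) = - \frac{34}{5} + \frac{J}{5}$)
$A{\left(q \right)} = -4$ ($A{\left(q \right)} = -4 + 0 q q = -4 + 0 q = -4 + 0 = -4$)
$-67585 - A{\left(Q{\left(m{\left(2 \right)},Y{\left(6,U \right)} \right)} \right)} = -67585 - -4 = -67585 + 4 = -67581$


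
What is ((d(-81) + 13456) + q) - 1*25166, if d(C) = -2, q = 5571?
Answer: -6141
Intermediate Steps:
((d(-81) + 13456) + q) - 1*25166 = ((-2 + 13456) + 5571) - 1*25166 = (13454 + 5571) - 25166 = 19025 - 25166 = -6141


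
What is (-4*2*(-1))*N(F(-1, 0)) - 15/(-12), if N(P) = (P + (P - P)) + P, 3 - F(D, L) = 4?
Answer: -59/4 ≈ -14.750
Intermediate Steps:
F(D, L) = -1 (F(D, L) = 3 - 1*4 = 3 - 4 = -1)
N(P) = 2*P (N(P) = (P + 0) + P = P + P = 2*P)
(-4*2*(-1))*N(F(-1, 0)) - 15/(-12) = (-4*2*(-1))*(2*(-1)) - 15/(-12) = -8*(-1)*(-2) - 15*(-1/12) = 8*(-2) + 5/4 = -16 + 5/4 = -59/4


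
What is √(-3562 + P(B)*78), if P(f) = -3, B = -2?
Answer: 2*I*√949 ≈ 61.612*I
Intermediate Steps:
√(-3562 + P(B)*78) = √(-3562 - 3*78) = √(-3562 - 234) = √(-3796) = 2*I*√949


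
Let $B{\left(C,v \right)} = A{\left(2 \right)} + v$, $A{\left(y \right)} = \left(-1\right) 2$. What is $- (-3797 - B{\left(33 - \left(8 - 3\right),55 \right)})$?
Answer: $3850$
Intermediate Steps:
$A{\left(y \right)} = -2$
$B{\left(C,v \right)} = -2 + v$
$- (-3797 - B{\left(33 - \left(8 - 3\right),55 \right)}) = - (-3797 - \left(-2 + 55\right)) = - (-3797 - 53) = \left(-1\right) \left(-3850\right) = 3850$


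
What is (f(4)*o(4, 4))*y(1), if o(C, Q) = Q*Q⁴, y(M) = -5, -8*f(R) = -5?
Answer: -3200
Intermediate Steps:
f(R) = 5/8 (f(R) = -⅛*(-5) = 5/8)
o(C, Q) = Q⁵
(f(4)*o(4, 4))*y(1) = ((5/8)*4⁵)*(-5) = ((5/8)*1024)*(-5) = 640*(-5) = -3200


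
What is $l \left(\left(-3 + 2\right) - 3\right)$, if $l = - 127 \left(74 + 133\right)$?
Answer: $105156$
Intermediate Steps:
$l = -26289$ ($l = \left(-127\right) 207 = -26289$)
$l \left(\left(-3 + 2\right) - 3\right) = - 26289 \left(\left(-3 + 2\right) - 3\right) = - 26289 \left(-1 - 3\right) = \left(-26289\right) \left(-4\right) = 105156$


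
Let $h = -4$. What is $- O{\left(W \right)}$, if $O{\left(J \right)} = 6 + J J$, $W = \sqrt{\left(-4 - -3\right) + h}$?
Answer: $-1$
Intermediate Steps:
$W = i \sqrt{5}$ ($W = \sqrt{\left(-4 - -3\right) - 4} = \sqrt{\left(-4 + 3\right) - 4} = \sqrt{-1 - 4} = \sqrt{-5} = i \sqrt{5} \approx 2.2361 i$)
$O{\left(J \right)} = 6 + J^{2}$
$- O{\left(W \right)} = - (6 + \left(i \sqrt{5}\right)^{2}) = - (6 - 5) = \left(-1\right) 1 = -1$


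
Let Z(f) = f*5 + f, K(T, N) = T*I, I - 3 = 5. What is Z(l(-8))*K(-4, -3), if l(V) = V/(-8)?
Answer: -192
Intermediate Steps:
I = 8 (I = 3 + 5 = 8)
K(T, N) = 8*T (K(T, N) = T*8 = 8*T)
l(V) = -V/8 (l(V) = V*(-1/8) = -V/8)
Z(f) = 6*f (Z(f) = 5*f + f = 6*f)
Z(l(-8))*K(-4, -3) = (6*(-1/8*(-8)))*(8*(-4)) = (6*1)*(-32) = 6*(-32) = -192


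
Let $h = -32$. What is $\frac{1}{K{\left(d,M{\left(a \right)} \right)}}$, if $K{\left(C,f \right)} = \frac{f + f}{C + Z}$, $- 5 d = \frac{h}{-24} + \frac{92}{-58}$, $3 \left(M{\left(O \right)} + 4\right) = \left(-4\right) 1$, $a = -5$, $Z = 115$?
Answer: $- \frac{50047}{4640} \approx -10.786$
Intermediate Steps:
$M{\left(O \right)} = - \frac{16}{3}$ ($M{\left(O \right)} = -4 + \frac{\left(-4\right) 1}{3} = -4 + \frac{1}{3} \left(-4\right) = -4 - \frac{4}{3} = - \frac{16}{3}$)
$d = \frac{22}{435}$ ($d = - \frac{- \frac{32}{-24} + \frac{92}{-58}}{5} = - \frac{\left(-32\right) \left(- \frac{1}{24}\right) + 92 \left(- \frac{1}{58}\right)}{5} = - \frac{\frac{4}{3} - \frac{46}{29}}{5} = \left(- \frac{1}{5}\right) \left(- \frac{22}{87}\right) = \frac{22}{435} \approx 0.050575$)
$K{\left(C,f \right)} = \frac{2 f}{115 + C}$ ($K{\left(C,f \right)} = \frac{f + f}{C + 115} = \frac{2 f}{115 + C}$)
$\frac{1}{K{\left(d,M{\left(a \right)} \right)}} = \frac{1}{2 \left(- \frac{16}{3}\right) \frac{1}{115 + \frac{22}{435}}} = \frac{1}{2 \left(- \frac{16}{3}\right) \frac{1}{\frac{50047}{435}}} = \frac{1}{2 \left(- \frac{16}{3}\right) \frac{435}{50047}} = \frac{1}{- \frac{4640}{50047}} = - \frac{50047}{4640}$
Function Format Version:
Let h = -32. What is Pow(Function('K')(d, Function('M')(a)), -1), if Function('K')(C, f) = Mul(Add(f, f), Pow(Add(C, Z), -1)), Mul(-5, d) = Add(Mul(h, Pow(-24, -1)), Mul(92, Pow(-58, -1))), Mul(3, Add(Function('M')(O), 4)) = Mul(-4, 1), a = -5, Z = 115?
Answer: Rational(-50047, 4640) ≈ -10.786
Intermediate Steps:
Function('M')(O) = Rational(-16, 3) (Function('M')(O) = Add(-4, Mul(Rational(1, 3), Mul(-4, 1))) = Add(-4, Mul(Rational(1, 3), -4)) = Add(-4, Rational(-4, 3)) = Rational(-16, 3))
d = Rational(22, 435) (d = Mul(Rational(-1, 5), Add(Mul(-32, Pow(-24, -1)), Mul(92, Pow(-58, -1)))) = Mul(Rational(-1, 5), Add(Mul(-32, Rational(-1, 24)), Mul(92, Rational(-1, 58)))) = Mul(Rational(-1, 5), Add(Rational(4, 3), Rational(-46, 29))) = Mul(Rational(-1, 5), Rational(-22, 87)) = Rational(22, 435) ≈ 0.050575)
Function('K')(C, f) = Mul(2, f, Pow(Add(115, C), -1)) (Function('K')(C, f) = Mul(Add(f, f), Pow(Add(C, 115), -1)) = Mul(Mul(2, f), Pow(Add(115, C), -1)) = Mul(2, f, Pow(Add(115, C), -1)))
Pow(Function('K')(d, Function('M')(a)), -1) = Pow(Mul(2, Rational(-16, 3), Pow(Add(115, Rational(22, 435)), -1)), -1) = Pow(Mul(2, Rational(-16, 3), Pow(Rational(50047, 435), -1)), -1) = Pow(Mul(2, Rational(-16, 3), Rational(435, 50047)), -1) = Pow(Rational(-4640, 50047), -1) = Rational(-50047, 4640)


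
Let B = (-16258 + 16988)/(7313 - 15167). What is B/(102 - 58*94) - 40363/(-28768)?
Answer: 84801493067/60439985760 ≈ 1.4031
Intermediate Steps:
B = -365/3927 (B = 730/(-7854) = 730*(-1/7854) = -365/3927 ≈ -0.092946)
B/(102 - 58*94) - 40363/(-28768) = -365/(3927*(102 - 58*94)) - 40363/(-28768) = -365/(3927*(102 - 5452)) - 40363*(-1/28768) = -365/3927/(-5350) + 40363/28768 = -365/3927*(-1/5350) + 40363/28768 = 73/4201890 + 40363/28768 = 84801493067/60439985760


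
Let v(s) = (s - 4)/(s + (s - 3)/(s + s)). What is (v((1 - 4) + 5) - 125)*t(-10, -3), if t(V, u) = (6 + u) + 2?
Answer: -4415/7 ≈ -630.71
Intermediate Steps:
t(V, u) = 8 + u
v(s) = (-4 + s)/(s + (-3 + s)/(2*s)) (v(s) = (-4 + s)/(s + (-3 + s)/((2*s))) = (-4 + s)/(s + (-3 + s)*(1/(2*s))) = (-4 + s)/(s + (-3 + s)/(2*s)))
(v((1 - 4) + 5) - 125)*t(-10, -3) = (2*((1 - 4) + 5)*(-4 + ((1 - 4) + 5))/(-3 + ((1 - 4) + 5) + 2*((1 - 4) + 5)²) - 125)*(8 - 3) = (2*(-3 + 5)*(-4 + (-3 + 5))/(-3 + (-3 + 5) + 2*(-3 + 5)²) - 125)*5 = (2*2*(-4 + 2)/(-3 + 2 + 2*2²) - 125)*5 = (2*2*(-2)/(-3 + 2 + 2*4) - 125)*5 = (2*2*(-2)/(-3 + 2 + 8) - 125)*5 = (2*2*(-2)/7 - 125)*5 = (2*2*(⅐)*(-2) - 125)*5 = (-8/7 - 125)*5 = -883/7*5 = -4415/7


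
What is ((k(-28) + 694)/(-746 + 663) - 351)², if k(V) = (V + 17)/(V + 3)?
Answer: 556047610596/4305625 ≈ 1.2914e+5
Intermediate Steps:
k(V) = (17 + V)/(3 + V)
((k(-28) + 694)/(-746 + 663) - 351)² = (((17 - 28)/(3 - 28) + 694)/(-746 + 663) - 351)² = ((-11/(-25) + 694)/(-83) - 351)² = ((-1/25*(-11) + 694)*(-1/83) - 351)² = ((11/25 + 694)*(-1/83) - 351)² = ((17361/25)*(-1/83) - 351)² = (-17361/2075 - 351)² = (-745686/2075)² = 556047610596/4305625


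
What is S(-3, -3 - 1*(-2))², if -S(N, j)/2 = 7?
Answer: 196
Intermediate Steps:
S(N, j) = -14 (S(N, j) = -2*7 = -14)
S(-3, -3 - 1*(-2))² = (-14)² = 196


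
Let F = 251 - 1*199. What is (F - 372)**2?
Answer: 102400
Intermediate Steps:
F = 52 (F = 251 - 199 = 52)
(F - 372)**2 = (52 - 372)**2 = (-320)**2 = 102400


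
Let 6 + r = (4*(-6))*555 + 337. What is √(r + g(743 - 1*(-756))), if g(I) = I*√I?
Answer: √(-12989 + 1499*√1499) ≈ 212.24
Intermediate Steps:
g(I) = I^(3/2)
r = -12989 (r = -6 + ((4*(-6))*555 + 337) = -6 + (-24*555 + 337) = -6 + (-13320 + 337) = -6 - 12983 = -12989)
√(r + g(743 - 1*(-756))) = √(-12989 + (743 - 1*(-756))^(3/2)) = √(-12989 + (743 + 756)^(3/2)) = √(-12989 + 1499^(3/2)) = √(-12989 + 1499*√1499)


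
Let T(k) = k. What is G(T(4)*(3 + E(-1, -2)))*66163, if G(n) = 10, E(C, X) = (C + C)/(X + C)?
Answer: 661630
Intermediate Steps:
E(C, X) = 2*C/(C + X) (E(C, X) = (2*C)/(C + X) = 2*C/(C + X))
G(T(4)*(3 + E(-1, -2)))*66163 = 10*66163 = 661630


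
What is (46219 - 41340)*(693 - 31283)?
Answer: -149248610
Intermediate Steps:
(46219 - 41340)*(693 - 31283) = 4879*(-30590) = -149248610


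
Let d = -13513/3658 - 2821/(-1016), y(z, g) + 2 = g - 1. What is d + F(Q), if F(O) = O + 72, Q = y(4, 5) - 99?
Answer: -48161595/1858264 ≈ -25.918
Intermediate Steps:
y(z, g) = -3 + g (y(z, g) = -2 + (g - 1) = -2 + (-1 + g) = -3 + g)
Q = -97 (Q = (-3 + 5) - 99 = 2 - 99 = -97)
d = -1704995/1858264 (d = -13513*1/3658 - 2821*(-1/1016) = -13513/3658 + 2821/1016 = -1704995/1858264 ≈ -0.91752)
F(O) = 72 + O
d + F(Q) = -1704995/1858264 + (72 - 97) = -1704995/1858264 - 25 = -48161595/1858264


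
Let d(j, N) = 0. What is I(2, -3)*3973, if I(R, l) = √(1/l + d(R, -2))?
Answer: 3973*I*√3/3 ≈ 2293.8*I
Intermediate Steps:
I(R, l) = √(1/l) (I(R, l) = √(1/l + 0) = √(1/l))
I(2, -3)*3973 = √(1/(-3))*3973 = √(-⅓)*3973 = (I*√3/3)*3973 = 3973*I*√3/3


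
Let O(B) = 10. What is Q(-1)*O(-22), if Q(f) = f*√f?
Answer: -10*I ≈ -10.0*I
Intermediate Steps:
Q(f) = f^(3/2)
Q(-1)*O(-22) = (-1)^(3/2)*10 = -I*10 = -10*I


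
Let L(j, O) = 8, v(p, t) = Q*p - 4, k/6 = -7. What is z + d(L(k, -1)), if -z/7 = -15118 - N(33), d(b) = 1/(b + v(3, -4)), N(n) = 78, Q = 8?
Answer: 2978417/28 ≈ 1.0637e+5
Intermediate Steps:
k = -42 (k = 6*(-7) = -42)
v(p, t) = -4 + 8*p (v(p, t) = 8*p - 4 = -4 + 8*p)
d(b) = 1/(20 + b) (d(b) = 1/(b + (-4 + 8*3)) = 1/(b + (-4 + 24)) = 1/(b + 20) = 1/(20 + b))
z = 106372 (z = -7*(-15118 - 1*78) = -7*(-15118 - 78) = -7*(-15196) = 106372)
z + d(L(k, -1)) = 106372 + 1/(20 + 8) = 106372 + 1/28 = 2978417/28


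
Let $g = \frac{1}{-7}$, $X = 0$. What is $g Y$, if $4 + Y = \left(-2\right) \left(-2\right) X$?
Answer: $\frac{4}{7} \approx 0.57143$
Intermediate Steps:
$g = - \frac{1}{7} \approx -0.14286$
$Y = -4$ ($Y = -4 + \left(-2\right) \left(-2\right) 0 = -4 + 4 \cdot 0 = -4 + 0 = -4$)
$g Y = \left(- \frac{1}{7}\right) \left(-4\right) = \frac{4}{7}$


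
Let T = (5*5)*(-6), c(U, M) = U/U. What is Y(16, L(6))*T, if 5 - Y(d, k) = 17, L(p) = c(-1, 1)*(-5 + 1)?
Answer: 1800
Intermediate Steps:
c(U, M) = 1
L(p) = -4 (L(p) = 1*(-5 + 1) = 1*(-4) = -4)
Y(d, k) = -12 (Y(d, k) = 5 - 1*17 = 5 - 17 = -12)
T = -150 (T = 25*(-6) = -150)
Y(16, L(6))*T = -12*(-150) = 1800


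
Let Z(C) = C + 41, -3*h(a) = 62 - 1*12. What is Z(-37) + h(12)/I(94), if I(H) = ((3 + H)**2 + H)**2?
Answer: 1083684058/270921027 ≈ 4.0000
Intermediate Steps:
h(a) = -50/3 (h(a) = -(62 - 1*12)/3 = -(62 - 12)/3 = -1/3*50 = -50/3)
Z(C) = 41 + C
I(H) = (H + (3 + H)**2)**2
Z(-37) + h(12)/I(94) = (41 - 37) - 50/(3*(94 + (3 + 94)**2)**2) = 4 - 50/(3*(94 + 97**2)**2) = 4 - 50/(3*(94 + 9409)**2) = 4 - 50/(3*(9503**2)) = 4 - 50/3/90307009 = 4 - 50/3*1/90307009 = 4 - 50/270921027 = 1083684058/270921027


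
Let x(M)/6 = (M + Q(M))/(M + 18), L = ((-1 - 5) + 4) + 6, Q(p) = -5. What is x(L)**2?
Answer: 9/121 ≈ 0.074380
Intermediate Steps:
L = 4 (L = (-6 + 4) + 6 = -2 + 6 = 4)
x(M) = 6*(-5 + M)/(18 + M) (x(M) = 6*((M - 5)/(M + 18)) = 6*((-5 + M)/(18 + M)) = 6*(-5 + M)/(18 + M))
x(L)**2 = (6*(-5 + 4)/(18 + 4))**2 = (6*(-1)/22)**2 = (6*(1/22)*(-1))**2 = (-3/11)**2 = 9/121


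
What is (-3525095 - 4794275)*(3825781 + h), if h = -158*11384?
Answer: -16864269801330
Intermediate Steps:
h = -1798672
(-3525095 - 4794275)*(3825781 + h) = (-3525095 - 4794275)*(3825781 - 1798672) = -8319370*2027109 = -16864269801330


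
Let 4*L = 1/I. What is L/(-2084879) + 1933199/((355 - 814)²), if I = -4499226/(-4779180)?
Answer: 223877372132858071/24398269031304054 ≈ 9.1759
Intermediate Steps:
I = 249957/265510 (I = -4499226*(-1/4779180) = 249957/265510 ≈ 0.94142)
L = 132755/499914 (L = 1/(4*(249957/265510)) = (¼)*(265510/249957) = 132755/499914 ≈ 0.26556)
L/(-2084879) + 1933199/((355 - 814)²) = (132755/499914)/(-2084879) + 1933199/((355 - 814)²) = (132755/499914)*(-1/2084879) + 1933199/((-459)²) = -132755/1042260200406 + 1933199/210681 = 223877372132858071/24398269031304054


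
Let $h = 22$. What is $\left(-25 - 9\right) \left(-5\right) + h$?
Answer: $192$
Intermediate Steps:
$\left(-25 - 9\right) \left(-5\right) + h = \left(-25 - 9\right) \left(-5\right) + 22 = \left(-34\right) \left(-5\right) + 22 = 170 + 22 = 192$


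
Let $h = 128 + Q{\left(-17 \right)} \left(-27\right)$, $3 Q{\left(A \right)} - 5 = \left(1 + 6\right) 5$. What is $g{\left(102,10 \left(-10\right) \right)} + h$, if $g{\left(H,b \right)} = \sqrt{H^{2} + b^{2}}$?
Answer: $-232 + 2 \sqrt{5101} \approx -89.157$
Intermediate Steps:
$Q{\left(A \right)} = \frac{40}{3}$ ($Q{\left(A \right)} = \frac{5}{3} + \frac{\left(1 + 6\right) 5}{3} = \frac{5}{3} + \frac{7 \cdot 5}{3} = \frac{5}{3} + \frac{1}{3} \cdot 35 = \frac{5}{3} + \frac{35}{3} = \frac{40}{3}$)
$h = -232$ ($h = 128 + \frac{40}{3} \left(-27\right) = 128 - 360 = -232$)
$g{\left(102,10 \left(-10\right) \right)} + h = \sqrt{102^{2} + \left(10 \left(-10\right)\right)^{2}} - 232 = \sqrt{10404 + \left(-100\right)^{2}} - 232 = \sqrt{10404 + 10000} - 232 = \sqrt{20404} - 232 = 2 \sqrt{5101} - 232 = -232 + 2 \sqrt{5101}$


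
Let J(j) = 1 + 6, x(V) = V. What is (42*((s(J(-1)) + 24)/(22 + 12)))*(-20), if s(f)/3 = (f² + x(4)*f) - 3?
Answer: -103320/17 ≈ -6077.6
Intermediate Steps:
J(j) = 7
s(f) = -9 + 3*f² + 12*f (s(f) = 3*((f² + 4*f) - 3) = 3*(-3 + f² + 4*f) = -9 + 3*f² + 12*f)
(42*((s(J(-1)) + 24)/(22 + 12)))*(-20) = (42*(((-9 + 3*7² + 12*7) + 24)/(22 + 12)))*(-20) = (42*(((-9 + 3*49 + 84) + 24)/34))*(-20) = (42*(((-9 + 147 + 84) + 24)*(1/34)))*(-20) = (42*((222 + 24)*(1/34)))*(-20) = (42*(246*(1/34)))*(-20) = (42*(123/17))*(-20) = (5166/17)*(-20) = -103320/17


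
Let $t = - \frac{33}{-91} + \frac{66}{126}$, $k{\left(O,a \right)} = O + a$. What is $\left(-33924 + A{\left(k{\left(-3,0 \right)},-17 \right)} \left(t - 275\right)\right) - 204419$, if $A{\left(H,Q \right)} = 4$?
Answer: $- \frac{65366971}{273} \approx -2.3944 \cdot 10^{5}$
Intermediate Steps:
$t = \frac{242}{273}$ ($t = \left(-33\right) \left(- \frac{1}{91}\right) + 66 \cdot \frac{1}{126} = \frac{33}{91} + \frac{11}{21} = \frac{242}{273} \approx 0.88645$)
$\left(-33924 + A{\left(k{\left(-3,0 \right)},-17 \right)} \left(t - 275\right)\right) - 204419 = \left(-33924 + 4 \left(\frac{242}{273} - 275\right)\right) - 204419 = \left(-33924 + 4 \left(- \frac{74833}{273}\right)\right) - 204419 = \left(-33924 - \frac{299332}{273}\right) - 204419 = - \frac{9560584}{273} - 204419 = - \frac{65366971}{273}$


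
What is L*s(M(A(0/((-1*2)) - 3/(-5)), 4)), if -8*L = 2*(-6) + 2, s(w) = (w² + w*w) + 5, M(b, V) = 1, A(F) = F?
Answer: 35/4 ≈ 8.7500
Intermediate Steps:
s(w) = 5 + 2*w² (s(w) = (w² + w²) + 5 = 2*w² + 5 = 5 + 2*w²)
L = 5/4 (L = -(2*(-6) + 2)/8 = -(-12 + 2)/8 = -⅛*(-10) = 5/4 ≈ 1.2500)
L*s(M(A(0/((-1*2)) - 3/(-5)), 4)) = 5*(5 + 2*1²)/4 = 5*(5 + 2*1)/4 = 5*(5 + 2)/4 = (5/4)*7 = 35/4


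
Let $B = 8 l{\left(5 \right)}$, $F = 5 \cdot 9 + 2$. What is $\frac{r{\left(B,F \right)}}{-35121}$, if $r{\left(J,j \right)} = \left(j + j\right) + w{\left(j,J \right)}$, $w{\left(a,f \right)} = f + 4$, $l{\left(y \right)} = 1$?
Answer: $- \frac{106}{35121} \approx -0.0030181$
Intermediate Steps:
$w{\left(a,f \right)} = 4 + f$
$F = 47$ ($F = 45 + 2 = 47$)
$B = 8$ ($B = 8 \cdot 1 = 8$)
$r{\left(J,j \right)} = 4 + J + 2 j$ ($r{\left(J,j \right)} = \left(j + j\right) + \left(4 + J\right) = 2 j + \left(4 + J\right) = 4 + J + 2 j$)
$\frac{r{\left(B,F \right)}}{-35121} = \frac{4 + 8 + 2 \cdot 47}{-35121} = \left(4 + 8 + 94\right) \left(- \frac{1}{35121}\right) = 106 \left(- \frac{1}{35121}\right) = - \frac{106}{35121}$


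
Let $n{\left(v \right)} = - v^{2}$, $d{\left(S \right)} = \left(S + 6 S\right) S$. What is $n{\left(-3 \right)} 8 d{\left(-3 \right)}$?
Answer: $-4536$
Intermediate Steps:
$d{\left(S \right)} = 7 S^{2}$ ($d{\left(S \right)} = 7 S S = 7 S^{2}$)
$n{\left(-3 \right)} 8 d{\left(-3 \right)} = - \left(-3\right)^{2} \cdot 8 \cdot 7 \left(-3\right)^{2} = \left(-1\right) 9 \cdot 8 \cdot 7 \cdot 9 = \left(-9\right) 8 \cdot 63 = \left(-72\right) 63 = -4536$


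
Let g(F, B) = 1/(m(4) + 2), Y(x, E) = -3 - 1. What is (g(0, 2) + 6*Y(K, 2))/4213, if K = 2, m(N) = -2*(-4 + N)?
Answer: -47/8426 ≈ -0.0055780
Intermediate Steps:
m(N) = 8 - 2*N
Y(x, E) = -4
g(F, B) = ½ (g(F, B) = 1/((8 - 2*4) + 2) = 1/((8 - 8) + 2) = 1/(0 + 2) = 1/2 = ½)
(g(0, 2) + 6*Y(K, 2))/4213 = (½ + 6*(-4))/4213 = (½ - 24)*(1/4213) = -47/2*1/4213 = -47/8426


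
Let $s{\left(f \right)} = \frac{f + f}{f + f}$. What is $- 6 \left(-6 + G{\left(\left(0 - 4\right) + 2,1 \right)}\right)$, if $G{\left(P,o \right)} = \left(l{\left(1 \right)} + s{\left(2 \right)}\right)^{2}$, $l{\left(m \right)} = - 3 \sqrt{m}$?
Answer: $12$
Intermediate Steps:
$s{\left(f \right)} = 1$ ($s{\left(f \right)} = \frac{2 f}{2 f} = 2 f \frac{1}{2 f} = 1$)
$G{\left(P,o \right)} = 4$ ($G{\left(P,o \right)} = \left(- 3 \sqrt{1} + 1\right)^{2} = \left(\left(-3\right) 1 + 1\right)^{2} = \left(-3 + 1\right)^{2} = \left(-2\right)^{2} = 4$)
$- 6 \left(-6 + G{\left(\left(0 - 4\right) + 2,1 \right)}\right) = - 6 \left(-6 + 4\right) = \left(-6\right) \left(-2\right) = 12$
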